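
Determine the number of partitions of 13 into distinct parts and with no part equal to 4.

The partitions of 13 that satisfy the conditions:
13
12, 1
11, 2
10, 3
10, 2, 1
9, 3, 1
8, 5
8, 3, 2
7, 6
7, 5, 1
7, 3, 2, 1
6, 5, 2
Counting gives 12.

12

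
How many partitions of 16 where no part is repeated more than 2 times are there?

89

There are 89 such partitions.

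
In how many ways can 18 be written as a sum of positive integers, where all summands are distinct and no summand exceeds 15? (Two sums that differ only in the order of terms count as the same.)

A partial list (first 12 by largest part):
15+3
15+2+1
14+4
14+3+1
13+5
13+4+1
13+3+2
12+6
12+5+1
12+4+2
12+3+2+1
11+7
…and 31 more, for 43 total.

43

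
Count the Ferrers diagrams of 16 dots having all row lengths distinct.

32

There are too many to list fully; the first 12 (by largest part) are:
16
15,1
14,2
13,3
13,2,1
12,4
12,3,1
11,5
11,4,1
11,3,2
10,6
10,5,1
…and 20 more, for 32 total.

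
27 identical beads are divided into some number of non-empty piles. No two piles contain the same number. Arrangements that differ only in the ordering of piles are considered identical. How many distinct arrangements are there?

192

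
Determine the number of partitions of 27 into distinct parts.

Direct enumeration gives 192 partitions.

192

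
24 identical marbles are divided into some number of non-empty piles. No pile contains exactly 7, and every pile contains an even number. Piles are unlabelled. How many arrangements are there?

77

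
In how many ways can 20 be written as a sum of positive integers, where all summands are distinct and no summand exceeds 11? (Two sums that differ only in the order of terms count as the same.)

There are too many to list fully; the first 12 (by largest part) are:
11+9
11+8+1
11+7+2
11+6+3
11+6+2+1
11+5+4
11+5+3+1
11+4+3+2
10+9+1
10+8+2
10+7+3
10+7+2+1
…and 27 more, for 39 total.

39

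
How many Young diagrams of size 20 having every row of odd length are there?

64

A partial list (first 12 by largest part):
19 + 1
17 + 3
17 + 1 + 1 + 1
15 + 5
15 + 3 + 1 + 1
15 + 1 + 1 + 1 + 1 + 1
13 + 7
13 + 5 + 1 + 1
13 + 3 + 3 + 1
13 + 3 + 1 + 1 + 1 + 1
13 + 1 + 1 + 1 + 1 + 1 + 1 + 1
11 + 9
…and 52 more, for 64 total.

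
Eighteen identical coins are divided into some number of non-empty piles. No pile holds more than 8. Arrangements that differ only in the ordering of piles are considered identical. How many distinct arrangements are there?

288

Enumerating by decreasing first part gives 288 partitions in all.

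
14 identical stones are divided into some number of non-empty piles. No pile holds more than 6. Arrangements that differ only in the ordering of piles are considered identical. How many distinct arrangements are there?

Counting exhaustively, 90 partitions satisfy the conditions.

90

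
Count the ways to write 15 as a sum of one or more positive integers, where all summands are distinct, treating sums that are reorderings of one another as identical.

A partial list (first 12 by largest part):
15
14+1
13+2
12+3
12+2+1
11+4
11+3+1
10+5
10+4+1
10+3+2
9+6
9+5+1
…and 15 more, for 27 total.

27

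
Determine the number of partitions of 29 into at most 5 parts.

Systematic enumeration (by largest part, then next-largest, …) yields 603.

603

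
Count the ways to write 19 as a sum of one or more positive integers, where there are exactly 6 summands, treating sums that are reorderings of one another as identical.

71

Direct enumeration gives 71 partitions.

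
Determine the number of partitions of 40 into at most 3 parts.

154

There are 154 such partitions.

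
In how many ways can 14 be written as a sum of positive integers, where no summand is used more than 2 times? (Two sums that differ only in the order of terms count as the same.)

A partial list (first 12 by largest part):
14
13, 1
12, 2
12, 1, 1
11, 3
11, 2, 1
10, 4
10, 3, 1
10, 2, 2
10, 2, 1, 1
9, 5
9, 4, 1
…and 45 more, for 57 total.

57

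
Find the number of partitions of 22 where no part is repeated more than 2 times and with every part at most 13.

253

Enumerating by decreasing first part gives 253 partitions in all.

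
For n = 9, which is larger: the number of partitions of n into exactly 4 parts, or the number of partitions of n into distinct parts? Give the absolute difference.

Partitions of 9 into exactly 4 parts: 6.
Partitions of 9 into distinct parts: 8.
|6 − 8| = 2.

2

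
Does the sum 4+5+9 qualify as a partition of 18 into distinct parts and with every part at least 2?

Yes

The parts sum to 18, and the condition 'all summands are distinct' holds; the condition 'every summand is at least 2' holds.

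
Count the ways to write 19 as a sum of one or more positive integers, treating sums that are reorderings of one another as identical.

490

Direct enumeration gives 490 partitions.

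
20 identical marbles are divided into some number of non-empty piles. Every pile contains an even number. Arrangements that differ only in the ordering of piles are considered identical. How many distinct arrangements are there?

42

A partial list (first 12 by largest part):
20
18+2
16+4
16+2+2
14+6
14+4+2
14+2+2+2
12+8
12+6+2
12+4+4
12+4+2+2
12+2+2+2+2
…and 30 more, for 42 total.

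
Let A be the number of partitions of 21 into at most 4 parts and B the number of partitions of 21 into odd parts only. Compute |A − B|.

44

Partitions of 21 into at most 4 parts: 120.
Partitions of 21 into odd parts only: 76.
|120 − 76| = 44.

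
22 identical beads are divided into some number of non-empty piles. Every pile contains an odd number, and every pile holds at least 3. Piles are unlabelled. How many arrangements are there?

Enumerating:
19, 3
17, 5
15, 7
13, 9
13, 3, 3, 3
11, 11
11, 5, 3, 3
9, 7, 3, 3
9, 5, 5, 3
7, 7, 5, 3
7, 5, 5, 5
7, 3, 3, 3, 3, 3
5, 5, 3, 3, 3, 3

13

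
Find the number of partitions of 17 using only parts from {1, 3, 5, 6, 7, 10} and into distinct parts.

3

Enumerating:
10, 7
10, 6, 1
7, 6, 3, 1
Counting gives 3.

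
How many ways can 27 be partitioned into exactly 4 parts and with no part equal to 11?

129

A full systematic count gives 129.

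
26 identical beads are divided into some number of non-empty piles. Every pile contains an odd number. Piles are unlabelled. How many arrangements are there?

165

Direct enumeration gives 165 partitions.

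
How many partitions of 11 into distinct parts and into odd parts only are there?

2

Listing the qualifying partitions of 11:
11
7,3,1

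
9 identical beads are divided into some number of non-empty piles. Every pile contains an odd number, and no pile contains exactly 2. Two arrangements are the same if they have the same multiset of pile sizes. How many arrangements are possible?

8

They are:
9
7+1+1
5+3+1
5+1+1+1+1
3+3+3
3+3+1+1+1
3+1+1+1+1+1+1
1+1+1+1+1+1+1+1+1
That's 8 in total.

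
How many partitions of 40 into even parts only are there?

627

Direct enumeration gives 627 partitions.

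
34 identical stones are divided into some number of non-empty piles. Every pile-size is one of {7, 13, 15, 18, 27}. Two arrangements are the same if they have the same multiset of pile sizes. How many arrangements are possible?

Enumerating:
27+7
13+7+7+7
That's 2 in total.

2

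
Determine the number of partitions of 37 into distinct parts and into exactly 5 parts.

Enumerating by decreasing first part gives 255 partitions in all.

255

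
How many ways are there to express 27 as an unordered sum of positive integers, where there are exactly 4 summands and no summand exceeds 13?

Counting exhaustively, 83 partitions satisfy the conditions.

83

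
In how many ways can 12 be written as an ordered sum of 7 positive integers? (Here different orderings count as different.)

462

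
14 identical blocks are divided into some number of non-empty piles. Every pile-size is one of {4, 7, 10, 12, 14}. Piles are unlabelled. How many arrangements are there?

Enumerating:
14
10, 4
7, 7
Counting gives 3.

3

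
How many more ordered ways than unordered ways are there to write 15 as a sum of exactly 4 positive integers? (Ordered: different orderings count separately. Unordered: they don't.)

337

Ordered (compositions into 4 parts): C(14,3) = 364.
Partitions of 15 into exactly 4 parts: 27.
Difference: 364 − 27 = 337.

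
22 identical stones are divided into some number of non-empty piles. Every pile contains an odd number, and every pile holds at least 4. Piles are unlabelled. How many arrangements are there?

5

Enumerating:
17 + 5
15 + 7
13 + 9
11 + 11
7 + 5 + 5 + 5
Counting gives 5.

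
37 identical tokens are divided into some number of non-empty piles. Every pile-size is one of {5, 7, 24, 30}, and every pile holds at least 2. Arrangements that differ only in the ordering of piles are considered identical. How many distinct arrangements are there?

The partitions of 37 that satisfy the conditions:
30 + 7
7 + 5 + 5 + 5 + 5 + 5 + 5
Counting gives 2.

2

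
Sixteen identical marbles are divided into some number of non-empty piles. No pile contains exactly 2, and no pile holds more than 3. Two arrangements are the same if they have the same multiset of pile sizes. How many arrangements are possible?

Listing the qualifying partitions of 16:
3,3,3,3,3,1
3,3,3,3,1,1,1,1
3,3,3,1,1,1,1,1,1,1
3,3,1,1,1,1,1,1,1,1,1,1
3,1,1,1,1,1,1,1,1,1,1,1,1,1
1,1,1,1,1,1,1,1,1,1,1,1,1,1,1,1

6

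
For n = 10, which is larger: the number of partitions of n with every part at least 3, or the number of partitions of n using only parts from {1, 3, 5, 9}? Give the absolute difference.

3

Partitions of 10 with every part at least 3: 5.
Partitions of 10 using only parts from {1, 3, 5, 9}: 8.
|5 − 8| = 3.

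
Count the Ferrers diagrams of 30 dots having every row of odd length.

Enumerating by decreasing first part gives 296 partitions in all.

296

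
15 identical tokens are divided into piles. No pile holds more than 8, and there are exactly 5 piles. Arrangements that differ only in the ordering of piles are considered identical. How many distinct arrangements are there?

26

A partial list (first 12 by largest part):
1,1,1,4,8
1,1,2,3,8
1,2,2,2,8
1,1,1,5,7
1,1,2,4,7
1,1,3,3,7
1,2,2,3,7
2,2,2,2,7
1,1,1,6,6
1,1,2,5,6
1,1,3,4,6
1,2,2,4,6
…and 14 more, for 26 total.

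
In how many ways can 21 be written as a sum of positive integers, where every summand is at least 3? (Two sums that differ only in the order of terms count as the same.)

60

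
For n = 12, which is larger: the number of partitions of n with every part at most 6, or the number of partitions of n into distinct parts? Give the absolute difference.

43

Partitions of 12 with every part at most 6: 58.
Partitions of 12 into distinct parts: 15.
|58 − 15| = 43.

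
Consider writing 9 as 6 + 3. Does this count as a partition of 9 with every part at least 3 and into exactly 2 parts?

Yes

The parts sum to 9, and the condition 'every summand is at least 3' holds; the condition 'there are exactly 2 summands' holds.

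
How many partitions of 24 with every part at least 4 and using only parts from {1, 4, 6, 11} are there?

3

Listing the qualifying partitions of 24:
6 + 6 + 6 + 6
4 + 4 + 4 + 6 + 6
4 + 4 + 4 + 4 + 4 + 4
Counting gives 3.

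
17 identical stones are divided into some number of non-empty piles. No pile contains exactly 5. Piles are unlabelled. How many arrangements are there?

220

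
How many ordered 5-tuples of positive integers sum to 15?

By stars and bars with positive parts, the count is C(14,4) = 1001.

1001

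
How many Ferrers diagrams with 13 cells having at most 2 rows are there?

They are:
13
12,1
11,2
10,3
9,4
8,5
7,6

7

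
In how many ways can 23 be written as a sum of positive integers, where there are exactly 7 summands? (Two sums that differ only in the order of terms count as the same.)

164

Enumerating by decreasing first part gives 164 partitions in all.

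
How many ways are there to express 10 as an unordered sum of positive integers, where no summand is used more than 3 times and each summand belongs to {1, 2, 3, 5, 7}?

13

They are:
3,7
1,2,7
1,1,1,7
5,5
2,3,5
1,1,3,5
1,2,2,5
1,1,1,2,5
1,3,3,3
2,2,3,3
1,1,2,3,3
1,2,2,2,3
1,1,1,2,2,3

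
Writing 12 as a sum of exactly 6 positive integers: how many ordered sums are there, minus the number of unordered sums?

451

Compositions: C(11,5) = 462.
Partitions of 12 into exactly 6 parts: 11.
Difference: 462 − 11 = 451.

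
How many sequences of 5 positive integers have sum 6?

5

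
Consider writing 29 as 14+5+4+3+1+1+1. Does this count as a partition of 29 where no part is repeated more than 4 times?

The parts sum to 29, and the condition 'no summand is used more than 4 times' holds.

Yes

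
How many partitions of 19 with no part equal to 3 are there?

Direct enumeration gives 259 partitions.

259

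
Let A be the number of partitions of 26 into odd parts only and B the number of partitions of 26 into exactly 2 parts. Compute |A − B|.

152

Partitions of 26 into odd parts only: 165.
Partitions of 26 into exactly 2 parts: 13.
|165 − 13| = 152.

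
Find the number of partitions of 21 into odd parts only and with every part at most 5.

They are:
5+5+5+5+1
5+5+5+3+3
5+5+5+3+1+1+1
5+5+5+1+1+1+1+1+1
5+5+3+3+3+1+1
5+5+3+3+1+1+1+1+1
5+5+3+1+1+1+1+1+1+1+1
5+5+1+1+1+1+1+1+1+1+1+1+1
5+3+3+3+3+3+1
5+3+3+3+3+1+1+1+1
5+3+3+3+1+1+1+1+1+1+1
5+3+3+1+1+1+1+1+1+1+1+1+1
5+3+1+1+1+1+1+1+1+1+1+1+1+1+1
5+1+1+1+1+1+1+1+1+1+1+1+1+1+1+1+1
3+3+3+3+3+3+3
3+3+3+3+3+3+1+1+1
3+3+3+3+3+1+1+1+1+1+1
3+3+3+3+1+1+1+1+1+1+1+1+1
3+3+3+1+1+1+1+1+1+1+1+1+1+1+1
3+3+1+1+1+1+1+1+1+1+1+1+1+1+1+1+1
3+1+1+1+1+1+1+1+1+1+1+1+1+1+1+1+1+1+1
1+1+1+1+1+1+1+1+1+1+1+1+1+1+1+1+1+1+1+1+1
That's 22 in total.

22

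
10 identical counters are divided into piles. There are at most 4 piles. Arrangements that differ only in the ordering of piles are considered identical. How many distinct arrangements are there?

23

The partitions of 10 that satisfy the conditions:
10
9,1
8,2
8,1,1
7,3
7,2,1
7,1,1,1
6,4
6,3,1
6,2,2
6,2,1,1
5,5
5,4,1
5,3,2
5,3,1,1
5,2,2,1
4,4,2
4,4,1,1
4,3,3
4,3,2,1
4,2,2,2
3,3,3,1
3,3,2,2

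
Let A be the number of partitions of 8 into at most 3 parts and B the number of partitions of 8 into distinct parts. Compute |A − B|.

Partitions of 8 into at most 3 parts: 10.
Partitions of 8 into distinct parts: 6.
|10 − 6| = 4.

4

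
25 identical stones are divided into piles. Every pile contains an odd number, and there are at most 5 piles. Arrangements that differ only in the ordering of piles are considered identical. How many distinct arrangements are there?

47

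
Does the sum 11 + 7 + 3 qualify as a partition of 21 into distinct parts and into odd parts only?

Yes

The parts sum to 21, and the condition 'all summands are distinct' holds; the condition 'every summand is odd' holds.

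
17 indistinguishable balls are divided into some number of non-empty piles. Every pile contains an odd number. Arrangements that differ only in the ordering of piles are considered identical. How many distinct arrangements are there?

38

There are too many to list fully; the first 12 (by largest part) are:
17
15+1+1
13+3+1
13+1+1+1+1
11+5+1
11+3+3
11+3+1+1+1
11+1+1+1+1+1+1
9+7+1
9+5+3
9+5+1+1+1
9+3+3+1+1
…and 26 more, for 38 total.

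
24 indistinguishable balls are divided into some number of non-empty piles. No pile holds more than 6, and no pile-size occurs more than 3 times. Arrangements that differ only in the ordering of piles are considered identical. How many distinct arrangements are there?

119

A full systematic count gives 119.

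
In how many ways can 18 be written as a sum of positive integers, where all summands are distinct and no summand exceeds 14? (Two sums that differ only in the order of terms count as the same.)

41

There are too many to list fully; the first 12 (by largest part) are:
14,4
14,3,1
13,5
13,4,1
13,3,2
12,6
12,5,1
12,4,2
12,3,2,1
11,7
11,6,1
11,5,2
…and 29 more, for 41 total.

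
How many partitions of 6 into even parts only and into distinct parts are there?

2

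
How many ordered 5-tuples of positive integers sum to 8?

Equivalently, choose which 4 of the 7 gaps become plus signs: C(7,4) = 35.

35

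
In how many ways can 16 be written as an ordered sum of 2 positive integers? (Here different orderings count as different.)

15

By stars and bars with positive parts, the count is C(15,1) = 15.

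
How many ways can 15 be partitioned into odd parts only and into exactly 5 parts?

7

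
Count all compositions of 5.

The number of compositions of n is 2^(n−1); here 2^4 = 16.

16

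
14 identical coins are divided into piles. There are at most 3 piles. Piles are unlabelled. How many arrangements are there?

Enumerating:
14
13 + 1
12 + 2
12 + 1 + 1
11 + 3
11 + 2 + 1
10 + 4
10 + 3 + 1
10 + 2 + 2
9 + 5
9 + 4 + 1
9 + 3 + 2
8 + 6
8 + 5 + 1
8 + 4 + 2
8 + 3 + 3
7 + 7
7 + 6 + 1
7 + 5 + 2
7 + 4 + 3
6 + 6 + 2
6 + 5 + 3
6 + 4 + 4
5 + 5 + 4

24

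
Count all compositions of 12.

2048

There are 11 gaps and each independently is a cut or not, giving 2^11 = 2048.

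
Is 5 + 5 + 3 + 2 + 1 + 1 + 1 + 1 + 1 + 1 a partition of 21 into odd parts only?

No

The parts sum to 21, and the condition 'every summand is odd' is violated.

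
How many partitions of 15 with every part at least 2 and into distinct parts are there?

15

The partitions of 15 that satisfy the conditions:
15
2, 13
3, 12
4, 11
5, 10
2, 3, 10
6, 9
2, 4, 9
7, 8
2, 5, 8
3, 4, 8
2, 6, 7
3, 5, 7
4, 5, 6
2, 3, 4, 6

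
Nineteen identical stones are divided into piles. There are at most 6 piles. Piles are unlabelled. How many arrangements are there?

235

Counting exhaustively, 235 partitions satisfy the conditions.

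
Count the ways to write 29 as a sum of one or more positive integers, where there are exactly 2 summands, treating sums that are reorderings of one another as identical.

Enumerating:
28, 1
27, 2
26, 3
25, 4
24, 5
23, 6
22, 7
21, 8
20, 9
19, 10
18, 11
17, 12
16, 13
15, 14
That's 14 in total.

14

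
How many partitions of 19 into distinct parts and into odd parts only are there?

The partitions of 19 that satisfy the conditions:
19
15, 3, 1
13, 5, 1
11, 7, 1
11, 5, 3
9, 7, 3

6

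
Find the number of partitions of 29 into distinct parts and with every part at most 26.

Counting exhaustively, 253 partitions satisfy the conditions.

253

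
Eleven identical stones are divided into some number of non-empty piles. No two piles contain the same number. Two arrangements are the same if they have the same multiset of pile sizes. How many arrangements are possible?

12

They are:
11
10+1
9+2
8+3
8+2+1
7+4
7+3+1
6+5
6+4+1
6+3+2
5+4+2
5+3+2+1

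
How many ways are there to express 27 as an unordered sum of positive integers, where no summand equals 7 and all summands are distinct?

142

Systematic enumeration (by largest part, then next-largest, …) yields 142.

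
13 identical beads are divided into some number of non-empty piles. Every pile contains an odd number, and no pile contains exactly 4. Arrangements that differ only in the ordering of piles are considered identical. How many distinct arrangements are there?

18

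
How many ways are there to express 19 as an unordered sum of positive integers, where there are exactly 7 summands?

A partial list (first 12 by largest part):
13+1+1+1+1+1+1
12+2+1+1+1+1+1
11+3+1+1+1+1+1
11+2+2+1+1+1+1
10+4+1+1+1+1+1
10+3+2+1+1+1+1
10+2+2+2+1+1+1
9+5+1+1+1+1+1
9+4+2+1+1+1+1
9+3+3+1+1+1+1
9+3+2+2+1+1+1
9+2+2+2+2+1+1
…and 53 more, for 65 total.

65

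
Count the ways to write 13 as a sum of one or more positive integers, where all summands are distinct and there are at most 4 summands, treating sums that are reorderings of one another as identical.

Enumerating:
13
12,1
11,2
10,3
10,2,1
9,4
9,3,1
8,5
8,4,1
8,3,2
7,6
7,5,1
7,4,2
7,3,2,1
6,5,2
6,4,3
6,4,2,1
5,4,3,1

18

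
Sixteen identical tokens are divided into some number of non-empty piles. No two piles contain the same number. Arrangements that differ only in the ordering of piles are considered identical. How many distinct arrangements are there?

32

There are too many to list fully; the first 12 (by largest part) are:
16
15 + 1
14 + 2
13 + 3
13 + 2 + 1
12 + 4
12 + 3 + 1
11 + 5
11 + 4 + 1
11 + 3 + 2
10 + 6
10 + 5 + 1
…and 20 more, for 32 total.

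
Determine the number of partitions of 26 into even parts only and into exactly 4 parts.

The partitions of 26 that satisfy the conditions:
2, 2, 2, 20
2, 2, 4, 18
2, 2, 6, 16
2, 4, 4, 16
2, 2, 8, 14
2, 4, 6, 14
4, 4, 4, 14
2, 2, 10, 12
2, 4, 8, 12
2, 6, 6, 12
4, 4, 6, 12
2, 4, 10, 10
2, 6, 8, 10
4, 4, 8, 10
4, 6, 6, 10
2, 8, 8, 8
4, 6, 8, 8
6, 6, 6, 8

18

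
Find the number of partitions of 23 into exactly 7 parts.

164

A full systematic count gives 164.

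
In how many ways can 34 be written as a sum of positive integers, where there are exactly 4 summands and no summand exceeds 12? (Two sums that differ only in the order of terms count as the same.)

A partial list (first 12 by largest part):
1, 9, 12, 12
2, 8, 12, 12
3, 7, 12, 12
4, 6, 12, 12
5, 5, 12, 12
1, 10, 11, 12
2, 9, 11, 12
3, 8, 11, 12
4, 7, 11, 12
5, 6, 11, 12
2, 10, 10, 12
3, 9, 10, 12
…and 31 more, for 43 total.

43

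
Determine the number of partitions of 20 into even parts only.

A partial list (first 12 by largest part):
20
18, 2
16, 4
16, 2, 2
14, 6
14, 4, 2
14, 2, 2, 2
12, 8
12, 6, 2
12, 4, 4
12, 4, 2, 2
12, 2, 2, 2, 2
…and 30 more, for 42 total.

42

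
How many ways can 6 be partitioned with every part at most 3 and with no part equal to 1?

The partitions of 6 that satisfy the conditions:
3+3
2+2+2
That's 2 in total.

2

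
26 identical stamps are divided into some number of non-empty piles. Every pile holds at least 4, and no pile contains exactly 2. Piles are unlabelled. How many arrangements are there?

A partial list (first 12 by largest part):
26
22+4
21+5
20+6
19+7
18+8
18+4+4
17+9
17+5+4
16+10
16+6+4
16+5+5
…and 58 more, for 70 total.

70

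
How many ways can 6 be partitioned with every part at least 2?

They are:
6
4+2
3+3
2+2+2

4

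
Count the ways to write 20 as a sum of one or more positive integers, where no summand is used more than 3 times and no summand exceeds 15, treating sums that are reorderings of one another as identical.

309

Systematic enumeration (by largest part, then next-largest, …) yields 309.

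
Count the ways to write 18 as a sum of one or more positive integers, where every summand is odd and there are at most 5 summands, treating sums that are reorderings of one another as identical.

16

They are:
1+17
3+15
1+1+1+15
5+13
1+1+3+13
7+11
1+1+5+11
1+3+3+11
9+9
1+1+7+9
1+3+5+9
3+3+3+9
1+3+7+7
1+5+5+7
3+3+5+7
3+5+5+5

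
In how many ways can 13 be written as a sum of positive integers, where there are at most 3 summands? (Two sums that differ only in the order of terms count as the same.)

21

The partitions of 13 that satisfy the conditions:
13
1, 12
2, 11
1, 1, 11
3, 10
1, 2, 10
4, 9
1, 3, 9
2, 2, 9
5, 8
1, 4, 8
2, 3, 8
6, 7
1, 5, 7
2, 4, 7
3, 3, 7
1, 6, 6
2, 5, 6
3, 4, 6
3, 5, 5
4, 4, 5
Counting gives 21.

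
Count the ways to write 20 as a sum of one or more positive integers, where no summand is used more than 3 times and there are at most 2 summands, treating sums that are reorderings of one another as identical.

11

They are:
20
1, 19
2, 18
3, 17
4, 16
5, 15
6, 14
7, 13
8, 12
9, 11
10, 10
Counting gives 11.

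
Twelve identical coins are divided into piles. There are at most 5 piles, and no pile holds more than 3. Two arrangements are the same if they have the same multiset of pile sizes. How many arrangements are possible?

3

Enumerating:
3 + 3 + 3 + 3
3 + 3 + 3 + 2 + 1
3 + 3 + 2 + 2 + 2
Counting gives 3.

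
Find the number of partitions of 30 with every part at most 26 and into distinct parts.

291

A full systematic count gives 291.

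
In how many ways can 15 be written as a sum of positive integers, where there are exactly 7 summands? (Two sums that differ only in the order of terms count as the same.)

The partitions of 15 that satisfy the conditions:
9,1,1,1,1,1,1
8,2,1,1,1,1,1
7,3,1,1,1,1,1
7,2,2,1,1,1,1
6,4,1,1,1,1,1
6,3,2,1,1,1,1
6,2,2,2,1,1,1
5,5,1,1,1,1,1
5,4,2,1,1,1,1
5,3,3,1,1,1,1
5,3,2,2,1,1,1
5,2,2,2,2,1,1
4,4,3,1,1,1,1
4,4,2,2,1,1,1
4,3,3,2,1,1,1
4,3,2,2,2,1,1
4,2,2,2,2,2,1
3,3,3,3,1,1,1
3,3,3,2,2,1,1
3,3,2,2,2,2,1
3,2,2,2,2,2,2
Counting gives 21.

21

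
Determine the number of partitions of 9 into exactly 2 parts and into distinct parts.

They are:
1+8
2+7
3+6
4+5
Counting gives 4.

4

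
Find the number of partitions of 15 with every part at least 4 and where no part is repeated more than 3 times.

They are:
15
11 + 4
10 + 5
9 + 6
8 + 7
7 + 4 + 4
6 + 5 + 4
5 + 5 + 5
That's 8 in total.

8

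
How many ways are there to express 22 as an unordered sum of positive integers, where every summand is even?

56

A partial list (first 12 by largest part):
22
20 + 2
18 + 4
18 + 2 + 2
16 + 6
16 + 4 + 2
16 + 2 + 2 + 2
14 + 8
14 + 6 + 2
14 + 4 + 4
14 + 4 + 2 + 2
14 + 2 + 2 + 2 + 2
…and 44 more, for 56 total.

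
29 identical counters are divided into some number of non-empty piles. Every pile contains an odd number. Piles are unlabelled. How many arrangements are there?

A full systematic count gives 256.

256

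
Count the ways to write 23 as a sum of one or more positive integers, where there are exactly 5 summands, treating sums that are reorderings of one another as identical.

Counting exhaustively, 141 partitions satisfy the conditions.

141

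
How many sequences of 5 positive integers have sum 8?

By stars and bars with positive parts, the count is C(7,4) = 35.

35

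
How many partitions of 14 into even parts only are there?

They are:
14
12+2
10+4
10+2+2
8+6
8+4+2
8+2+2+2
6+6+2
6+4+4
6+4+2+2
6+2+2+2+2
4+4+4+2
4+4+2+2+2
4+2+2+2+2+2
2+2+2+2+2+2+2
Counting gives 15.

15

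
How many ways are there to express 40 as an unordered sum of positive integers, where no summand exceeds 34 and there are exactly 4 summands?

474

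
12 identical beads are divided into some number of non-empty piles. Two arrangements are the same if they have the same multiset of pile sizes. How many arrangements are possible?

Counting exhaustively, 77 partitions satisfy the conditions.

77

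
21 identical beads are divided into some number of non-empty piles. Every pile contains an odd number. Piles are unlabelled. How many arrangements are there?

76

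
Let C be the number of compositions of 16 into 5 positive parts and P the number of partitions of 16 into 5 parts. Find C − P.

1328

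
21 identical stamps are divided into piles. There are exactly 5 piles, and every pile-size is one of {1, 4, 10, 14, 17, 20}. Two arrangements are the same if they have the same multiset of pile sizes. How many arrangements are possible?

2

They are:
17, 1, 1, 1, 1
14, 4, 1, 1, 1
Counting gives 2.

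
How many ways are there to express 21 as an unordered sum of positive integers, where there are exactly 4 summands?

72

There are 72 such partitions.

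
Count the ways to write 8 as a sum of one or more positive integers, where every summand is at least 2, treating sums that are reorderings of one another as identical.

The partitions of 8 that satisfy the conditions:
8
6, 2
5, 3
4, 4
4, 2, 2
3, 3, 2
2, 2, 2, 2

7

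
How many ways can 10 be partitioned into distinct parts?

Enumerating:
10
9,1
8,2
7,3
7,2,1
6,4
6,3,1
5,4,1
5,3,2
4,3,2,1
Counting gives 10.

10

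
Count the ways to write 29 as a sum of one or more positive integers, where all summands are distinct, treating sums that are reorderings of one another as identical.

256

A full systematic count gives 256.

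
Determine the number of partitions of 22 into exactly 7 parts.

131

Counting exhaustively, 131 partitions satisfy the conditions.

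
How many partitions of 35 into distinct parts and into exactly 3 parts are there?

A full systematic count gives 85.

85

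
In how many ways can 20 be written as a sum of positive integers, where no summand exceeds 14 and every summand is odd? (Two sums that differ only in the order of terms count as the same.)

58

A partial list (first 12 by largest part):
13,7
13,5,1,1
13,3,3,1
13,3,1,1,1,1
13,1,1,1,1,1,1,1
11,9
11,7,1,1
11,5,3,1
11,5,1,1,1,1
11,3,3,3
11,3,3,1,1,1
11,3,1,1,1,1,1,1
…and 46 more, for 58 total.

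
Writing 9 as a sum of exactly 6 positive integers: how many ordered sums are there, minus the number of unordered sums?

53

Ordered (compositions into 6 parts): C(8,5) = 56.
Unordered (partitions into 6 parts): 3.
Difference: 56 − 3 = 53.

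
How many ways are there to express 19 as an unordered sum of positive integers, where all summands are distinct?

A partial list (first 12 by largest part):
19
18, 1
17, 2
16, 3
16, 2, 1
15, 4
15, 3, 1
14, 5
14, 4, 1
14, 3, 2
13, 6
13, 5, 1
…and 42 more, for 54 total.

54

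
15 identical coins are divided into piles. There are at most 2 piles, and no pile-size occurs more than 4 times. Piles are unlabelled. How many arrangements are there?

Enumerating:
15
14, 1
13, 2
12, 3
11, 4
10, 5
9, 6
8, 7
That's 8 in total.

8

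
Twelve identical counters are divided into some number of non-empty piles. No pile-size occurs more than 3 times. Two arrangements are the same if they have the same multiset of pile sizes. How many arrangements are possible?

50

A partial list (first 12 by largest part):
12
11 + 1
10 + 2
10 + 1 + 1
9 + 3
9 + 2 + 1
9 + 1 + 1 + 1
8 + 4
8 + 3 + 1
8 + 2 + 2
8 + 2 + 1 + 1
7 + 5
…and 38 more, for 50 total.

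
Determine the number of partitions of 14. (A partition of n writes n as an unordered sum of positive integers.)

135

Counting exhaustively, 135 partitions satisfy the conditions.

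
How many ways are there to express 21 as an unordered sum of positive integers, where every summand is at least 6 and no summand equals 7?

6

They are:
21
15 + 6
13 + 8
12 + 9
11 + 10
9 + 6 + 6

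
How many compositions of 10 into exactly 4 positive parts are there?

Equivalently, choose which 3 of the 9 gaps become plus signs: C(9,3) = 84.

84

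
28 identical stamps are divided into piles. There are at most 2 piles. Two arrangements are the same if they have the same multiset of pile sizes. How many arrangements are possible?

Listing the qualifying partitions of 28:
28
27, 1
26, 2
25, 3
24, 4
23, 5
22, 6
21, 7
20, 8
19, 9
18, 10
17, 11
16, 12
15, 13
14, 14

15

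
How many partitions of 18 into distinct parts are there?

46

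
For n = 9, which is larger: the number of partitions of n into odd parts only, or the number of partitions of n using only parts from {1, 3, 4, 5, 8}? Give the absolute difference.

Partitions of 9 into odd parts only: 8.
Partitions of 9 using only parts from {1, 3, 4, 5, 8}: 11.
|8 − 11| = 3.

3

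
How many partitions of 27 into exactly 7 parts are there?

364

A full systematic count gives 364.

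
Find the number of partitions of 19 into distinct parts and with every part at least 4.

11

They are:
19
15, 4
14, 5
13, 6
12, 7
11, 8
10, 9
10, 5, 4
9, 6, 4
8, 7, 4
8, 6, 5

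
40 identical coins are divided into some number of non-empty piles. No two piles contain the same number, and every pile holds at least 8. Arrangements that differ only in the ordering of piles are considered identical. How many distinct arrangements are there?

36

A partial list (first 12 by largest part):
40
32, 8
31, 9
30, 10
29, 11
28, 12
27, 13
26, 14
25, 15
24, 16
23, 17
23, 9, 8
…and 24 more, for 36 total.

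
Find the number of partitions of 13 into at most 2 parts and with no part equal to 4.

Listing the qualifying partitions of 13:
13
12+1
11+2
10+3
8+5
7+6

6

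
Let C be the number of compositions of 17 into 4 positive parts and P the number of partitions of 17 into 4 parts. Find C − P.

Compositions: C(16,3) = 560.
Partitions of 17 into exactly 4 parts: 39.
Difference: 560 − 39 = 521.

521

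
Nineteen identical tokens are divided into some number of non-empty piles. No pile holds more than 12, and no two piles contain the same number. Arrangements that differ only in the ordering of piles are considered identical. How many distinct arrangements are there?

40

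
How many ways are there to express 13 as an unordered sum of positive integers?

Direct enumeration gives 101 partitions.

101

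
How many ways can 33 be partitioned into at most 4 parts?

378

Counting exhaustively, 378 partitions satisfy the conditions.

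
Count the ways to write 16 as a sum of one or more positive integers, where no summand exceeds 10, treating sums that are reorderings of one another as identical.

212

Counting exhaustively, 212 partitions satisfy the conditions.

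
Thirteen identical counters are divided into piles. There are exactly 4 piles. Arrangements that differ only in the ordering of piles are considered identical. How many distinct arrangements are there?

Enumerating:
10 + 1 + 1 + 1
9 + 2 + 1 + 1
8 + 3 + 1 + 1
8 + 2 + 2 + 1
7 + 4 + 1 + 1
7 + 3 + 2 + 1
7 + 2 + 2 + 2
6 + 5 + 1 + 1
6 + 4 + 2 + 1
6 + 3 + 3 + 1
6 + 3 + 2 + 2
5 + 5 + 2 + 1
5 + 4 + 3 + 1
5 + 4 + 2 + 2
5 + 3 + 3 + 2
4 + 4 + 4 + 1
4 + 4 + 3 + 2
4 + 3 + 3 + 3

18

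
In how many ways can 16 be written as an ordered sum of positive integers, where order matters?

32768

There are 15 gaps and each independently is a cut or not, giving 2^15 = 32768.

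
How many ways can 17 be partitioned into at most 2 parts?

Listing the qualifying partitions of 17:
17
16 + 1
15 + 2
14 + 3
13 + 4
12 + 5
11 + 6
10 + 7
9 + 8
Counting gives 9.

9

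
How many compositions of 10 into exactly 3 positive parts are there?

36

A composition of 10 into 3 positive parts is chosen by placing 2 dividers among the 9 gaps between 10 units: C(9,2) = 36.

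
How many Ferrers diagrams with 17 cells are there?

297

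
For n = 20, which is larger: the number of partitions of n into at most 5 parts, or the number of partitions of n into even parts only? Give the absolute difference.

150

Partitions of 20 into at most 5 parts: 192.
Partitions of 20 into even parts only: 42.
|192 − 42| = 150.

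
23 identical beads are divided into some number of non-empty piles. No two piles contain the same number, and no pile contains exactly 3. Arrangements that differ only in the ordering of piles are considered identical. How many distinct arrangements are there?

There are too many to list fully; the first 12 (by largest part) are:
23
22+1
21+2
20+2+1
19+4
18+5
18+4+1
17+6
17+5+1
17+4+2
16+7
16+6+1
…and 52 more, for 64 total.

64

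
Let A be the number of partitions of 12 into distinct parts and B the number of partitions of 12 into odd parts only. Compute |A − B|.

0

Partitions of 12 into distinct parts: 15.
Partitions of 12 into odd parts only: 15.
|15 − 15| = 0.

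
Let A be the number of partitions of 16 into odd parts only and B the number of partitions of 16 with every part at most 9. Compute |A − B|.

169

Partitions of 16 into odd parts only: 32.
Partitions of 16 with every part at most 9: 201.
|32 − 201| = 169.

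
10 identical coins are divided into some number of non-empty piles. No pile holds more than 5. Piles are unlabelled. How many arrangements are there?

30

A partial list (first 12 by largest part):
5, 5
5, 4, 1
5, 3, 2
5, 3, 1, 1
5, 2, 2, 1
5, 2, 1, 1, 1
5, 1, 1, 1, 1, 1
4, 4, 2
4, 4, 1, 1
4, 3, 3
4, 3, 2, 1
4, 3, 1, 1, 1
…and 18 more, for 30 total.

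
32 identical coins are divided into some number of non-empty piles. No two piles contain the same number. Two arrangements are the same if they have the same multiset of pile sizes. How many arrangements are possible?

390

Direct enumeration gives 390 partitions.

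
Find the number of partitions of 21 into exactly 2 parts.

10

Listing the qualifying partitions of 21:
20 + 1
19 + 2
18 + 3
17 + 4
16 + 5
15 + 6
14 + 7
13 + 8
12 + 9
11 + 10
That's 10 in total.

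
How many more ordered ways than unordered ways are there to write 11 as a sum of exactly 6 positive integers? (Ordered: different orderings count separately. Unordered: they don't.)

245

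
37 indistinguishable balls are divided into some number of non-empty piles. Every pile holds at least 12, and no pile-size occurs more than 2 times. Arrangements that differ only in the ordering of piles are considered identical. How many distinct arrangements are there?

9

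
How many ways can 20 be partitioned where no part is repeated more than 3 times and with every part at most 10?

244

There are 244 such partitions.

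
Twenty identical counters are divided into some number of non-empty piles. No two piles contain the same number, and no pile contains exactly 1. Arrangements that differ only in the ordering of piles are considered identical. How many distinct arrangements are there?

A partial list (first 12 by largest part):
20
18 + 2
17 + 3
16 + 4
15 + 5
15 + 3 + 2
14 + 6
14 + 4 + 2
13 + 7
13 + 5 + 2
13 + 4 + 3
12 + 8
…and 23 more, for 35 total.

35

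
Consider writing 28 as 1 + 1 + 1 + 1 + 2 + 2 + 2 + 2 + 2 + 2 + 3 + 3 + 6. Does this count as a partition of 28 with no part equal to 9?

Yes

The parts sum to 28, and the condition 'no summand equals 9' holds.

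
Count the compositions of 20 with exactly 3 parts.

171

By stars and bars with positive parts, the count is C(19,2) = 171.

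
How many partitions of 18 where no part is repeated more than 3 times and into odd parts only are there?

21

The partitions of 18 that satisfy the conditions:
1, 17
3, 15
1, 1, 1, 15
5, 13
1, 1, 3, 13
7, 11
1, 1, 5, 11
1, 3, 3, 11
9, 9
1, 1, 7, 9
1, 3, 5, 9
3, 3, 3, 9
1, 1, 1, 3, 3, 9
1, 3, 7, 7
1, 5, 5, 7
3, 3, 5, 7
1, 1, 1, 3, 5, 7
1, 1, 3, 3, 3, 7
3, 5, 5, 5
1, 1, 1, 5, 5, 5
1, 1, 3, 3, 5, 5
Counting gives 21.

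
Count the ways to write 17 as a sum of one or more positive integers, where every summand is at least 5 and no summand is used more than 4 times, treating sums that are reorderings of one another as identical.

7

Listing the qualifying partitions of 17:
17
5+12
6+11
7+10
8+9
5+5+7
5+6+6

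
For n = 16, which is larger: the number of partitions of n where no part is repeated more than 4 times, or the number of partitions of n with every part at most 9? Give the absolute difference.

37

Partitions of 16 where no part is repeated more than 4 times: 164.
Partitions of 16 with every part at most 9: 201.
|164 − 201| = 37.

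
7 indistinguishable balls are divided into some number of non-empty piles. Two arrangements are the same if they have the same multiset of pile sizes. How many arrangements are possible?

15

Enumerating:
7
1,6
2,5
1,1,5
3,4
1,2,4
1,1,1,4
1,3,3
2,2,3
1,1,2,3
1,1,1,1,3
1,2,2,2
1,1,1,2,2
1,1,1,1,1,2
1,1,1,1,1,1,1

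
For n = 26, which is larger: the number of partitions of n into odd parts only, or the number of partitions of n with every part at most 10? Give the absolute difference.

Partitions of 26 into odd parts only: 165.
Partitions of 26 with every part at most 10: 1761.
|165 − 1761| = 1596.

1596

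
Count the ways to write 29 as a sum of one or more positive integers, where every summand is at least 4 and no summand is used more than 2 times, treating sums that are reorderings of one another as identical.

90

There are 90 such partitions.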